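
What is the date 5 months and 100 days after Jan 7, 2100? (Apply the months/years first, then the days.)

September 15, 2100

Adding 5 months and 100 days from January 7, 2100: first the month/year part, then the days.
month 1 + 5 = 6 → June 2100.
Day 7 is valid in June, giving June 7, 2100.
Now add 100 days from June 7, 2100.
June has 30 days, so 30 − 7 = 23 days remain after June 7, 2100; 100 − 23 = 77 left.
July 2100 has 31 days: 77 − 31 = 46 left.
August 2100 has 31 days: 46 − 31 = 15 left.
15 days into September 2100 → September 15, 2100.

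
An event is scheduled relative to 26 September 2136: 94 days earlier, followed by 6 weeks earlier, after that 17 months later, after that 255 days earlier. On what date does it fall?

January 31, 2137

Subtracting 94 days from September 26, 2136:
Going back 26 days from September 26, 2136 reaches the end of the previous month; 94 − 26 = 68 left.
August 2136 has 31 days: 68 − 31 = 37 left.
July 2136 has 31 days: 37 − 31 = 6 left.
June 2136 has 30 days; 30 − 6 = 24 → June 24, 2136.
Subtracting 6 weeks (= 42 days) from June 24, 2136:
Going back 24 days from June 24, 2136 reaches the end of the previous month; 42 − 24 = 18 left.
May 2136 has 31 days; 31 − 18 = 13 → May 13, 2136.
Advancing 17 months from May 13, 2136:
month 5 + 17 = 22, which is month 10 of year 2137 → October 2137.
Day 13 is valid in October, giving October 13, 2137.
Counting back 255 days from October 13, 2137:
Going back 13 days from October 13, 2137 reaches the end of the previous month; 255 − 13 = 242 left.
September 2137 has 30 days: 242 − 30 = 212 left.
August 2137 has 31 days: 212 − 31 = 181 left.
July 2137 has 31 days: 181 − 31 = 150 left.
June 2137 has 30 days: 150 − 30 = 120 left.
May 2137 has 31 days: 120 − 31 = 89 left.
April 2137 has 30 days: 89 − 30 = 59 left.
March 2137 has 31 days: 59 − 31 = 28 left.
February 2137 has 28 days (2137 is not a leap year): 28 − 28 = 0 left.
January 2137 has 31 days; 31 − 0 = 31 → January 31, 2137.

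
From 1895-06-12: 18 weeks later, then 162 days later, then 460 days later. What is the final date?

June 29, 1897

Advancing 18 weeks (= 126 days) from June 12, 1895:
June has 30 days, so 30 − 12 = 18 days remain after June 12, 1895; 126 − 18 = 108 left.
July 1895 has 31 days: 108 − 31 = 77 left.
August 1895 has 31 days: 77 − 31 = 46 left.
September 1895 has 30 days: 46 − 30 = 16 left.
16 days into October 1895 → October 16, 1895.
Adding 162 days from October 16, 1895:
October has 31 days, so 31 − 16 = 15 days remain after October 16, 1895; 162 − 15 = 147 left.
November 1895 has 30 days: 147 − 30 = 117 left.
December 1895 has 31 days: 117 − 31 = 86 left.
January 1896 has 31 days: 86 − 31 = 55 left.
February 1896 has 29 days (1896 is a leap year): 55 − 29 = 26 left.
26 days into March 1896 → March 26, 1896.
Advancing 460 days from March 26, 1896:
March has 31 days, so 31 − 26 = 5 days remain after March 26, 1896; 460 − 5 = 455 left.
April 1896 has 30 days: 455 − 30 = 425 left.
May 1896 has 31 days: 425 − 31 = 394 left.
June 1896 has 30 days: 394 − 30 = 364 left.
July 1896 has 31 days: 364 − 31 = 333 left.
August 1896 has 31 days: 333 − 31 = 302 left.
September 1896 has 30 days: 302 − 30 = 272 left.
October 1896 has 31 days: 272 − 31 = 241 left.
November 1896 has 30 days: 241 − 30 = 211 left.
December 1896 has 31 days: 211 − 31 = 180 left.
January 1897 has 31 days: 180 − 31 = 149 left.
February 1897 has 28 days (1897 is not a leap year): 149 − 28 = 121 left.
March 1897 has 31 days: 121 − 31 = 90 left.
April 1897 has 30 days: 90 − 30 = 60 left.
May 1897 has 31 days: 60 − 31 = 29 left.
29 days into June 1897 → June 29, 1897.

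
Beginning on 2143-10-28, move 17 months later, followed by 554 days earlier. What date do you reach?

September 21, 2143

Counting forward 17 months from October 28, 2143:
month 10 + 17 = 27, which is month 3 of year 2145 → March 2145.
Day 28 is valid in March, giving March 28, 2145.
Subtracting 554 days from March 28, 2145:
Going back 28 days from March 28, 2145 reaches the end of the previous month; 554 − 28 = 526 left.
February 2145 has 28 days (2145 is not a leap year): 526 − 28 = 498 left.
January 2145 has 31 days: 498 − 31 = 467 left.
December 2144 has 31 days: 467 − 31 = 436 left.
November 2144 has 30 days: 436 − 30 = 406 left.
October 2144 has 31 days: 406 − 31 = 375 left.
September 2144 has 30 days: 375 − 30 = 345 left.
August 2144 has 31 days: 345 − 31 = 314 left.
July 2144 has 31 days: 314 − 31 = 283 left.
June 2144 has 30 days: 283 − 30 = 253 left.
May 2144 has 31 days: 253 − 31 = 222 left.
April 2144 has 30 days: 222 − 30 = 192 left.
March 2144 has 31 days: 192 − 31 = 161 left.
February 2144 has 29 days (2144 is a leap year): 161 − 29 = 132 left.
January 2144 has 31 days: 132 − 31 = 101 left.
December 2143 has 31 days: 101 − 31 = 70 left.
November 2143 has 30 days: 70 − 30 = 40 left.
October 2143 has 31 days: 40 − 31 = 9 left.
September 2143 has 30 days; 30 − 9 = 21 → September 21, 2143.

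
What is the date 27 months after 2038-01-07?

April 7, 2040

Advancing 27 months from January 7, 2038.
month 1 + 27 = 28, which is month 4 of year 2040 → April 2040.
Day 7 is valid in April, giving April 7, 2040.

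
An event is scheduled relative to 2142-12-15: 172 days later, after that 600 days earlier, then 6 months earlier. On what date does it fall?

April 13, 2141

Advancing 172 days from December 15, 2142:
December has 31 days, so 31 − 15 = 16 days remain after December 15, 2142; 172 − 16 = 156 left.
January 2143 has 31 days: 156 − 31 = 125 left.
February 2143 has 28 days (2143 is not a leap year): 125 − 28 = 97 left.
March 2143 has 31 days: 97 − 31 = 66 left.
April 2143 has 30 days: 66 − 30 = 36 left.
May 2143 has 31 days: 36 − 31 = 5 left.
5 days into June 2143 → June 5, 2143.
Subtracting 600 days from June 5, 2143:
Going back 5 days from June 5, 2143 reaches the end of the previous month; 600 − 5 = 595 left.
May 2143 has 31 days: 595 − 31 = 564 left.
April 2143 has 30 days: 564 − 30 = 534 left.
March 2143 has 31 days: 534 − 31 = 503 left.
February 2143 has 28 days (2143 is not a leap year): 503 − 28 = 475 left.
January 2143 has 31 days: 475 − 31 = 444 left.
December 2142 has 31 days: 444 − 31 = 413 left.
November 2142 has 30 days: 413 − 30 = 383 left.
October 2142 has 31 days: 383 − 31 = 352 left.
September 2142 has 30 days: 352 − 30 = 322 left.
August 2142 has 31 days: 322 − 31 = 291 left.
July 2142 has 31 days: 291 − 31 = 260 left.
June 2142 has 30 days: 260 − 30 = 230 left.
May 2142 has 31 days: 230 − 31 = 199 left.
April 2142 has 30 days: 199 − 30 = 169 left.
March 2142 has 31 days: 169 − 31 = 138 left.
February 2142 has 28 days (2142 is not a leap year): 138 − 28 = 110 left.
January 2142 has 31 days: 110 − 31 = 79 left.
December 2141 has 31 days: 79 − 31 = 48 left.
November 2141 has 30 days: 48 − 30 = 18 left.
October 2141 has 31 days; 31 − 18 = 13 → October 13, 2141.
Counting back 6 months from October 13, 2141:
month 10 − 6 = 4 → April 2141.
Day 13 is valid in April, giving April 13, 2141.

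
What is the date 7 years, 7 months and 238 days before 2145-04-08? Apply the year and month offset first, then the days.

Counting back 7 years, 7 months and 238 days from April 8, 2145: first the month/year part, then the days.
-7 years → 2138; month 4 − 7 = -3, which is month 9 of year 2137 → September 2137.
Day 8 is valid in September, giving September 8, 2137.
Now subtract 238 days from September 8, 2137.
Going back 8 days from September 8, 2137 reaches the end of the previous month; 238 − 8 = 230 left.
August 2137 has 31 days: 230 − 31 = 199 left.
July 2137 has 31 days: 199 − 31 = 168 left.
June 2137 has 30 days: 168 − 30 = 138 left.
May 2137 has 31 days: 138 − 31 = 107 left.
April 2137 has 30 days: 107 − 30 = 77 left.
March 2137 has 31 days: 77 − 31 = 46 left.
February 2137 has 28 days (2137 is not a leap year): 46 − 28 = 18 left.
January 2137 has 31 days; 31 − 18 = 13 → January 13, 2137.

January 13, 2137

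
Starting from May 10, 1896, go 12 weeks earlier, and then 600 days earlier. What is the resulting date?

Counting back 12 weeks (= 84 days) from May 10, 1896:
Going back 10 days from May 10, 1896 reaches the end of the previous month; 84 − 10 = 74 left.
April 1896 has 30 days: 74 − 30 = 44 left.
March 1896 has 31 days: 44 − 31 = 13 left.
February 1896 has 29 days; 29 − 13 = 16 → February 16, 1896.
Counting back 600 days from February 16, 1896:
Going back 16 days from February 16, 1896 reaches the end of the previous month; 600 − 16 = 584 left.
January 1896 has 31 days: 584 − 31 = 553 left.
December 1895 has 31 days: 553 − 31 = 522 left.
November 1895 has 30 days: 522 − 30 = 492 left.
October 1895 has 31 days: 492 − 31 = 461 left.
September 1895 has 30 days: 461 − 30 = 431 left.
August 1895 has 31 days: 431 − 31 = 400 left.
July 1895 has 31 days: 400 − 31 = 369 left.
June 1895 has 30 days: 369 − 30 = 339 left.
May 1895 has 31 days: 339 − 31 = 308 left.
April 1895 has 30 days: 308 − 30 = 278 left.
March 1895 has 31 days: 278 − 31 = 247 left.
February 1895 has 28 days (1895 is not a leap year): 247 − 28 = 219 left.
January 1895 has 31 days: 219 − 31 = 188 left.
December 1894 has 31 days: 188 − 31 = 157 left.
November 1894 has 30 days: 157 − 30 = 127 left.
October 1894 has 31 days: 127 − 31 = 96 left.
September 1894 has 30 days: 96 − 30 = 66 left.
August 1894 has 31 days: 66 − 31 = 35 left.
July 1894 has 31 days: 35 − 31 = 4 left.
June 1894 has 30 days; 30 − 4 = 26 → June 26, 1894.

June 26, 1894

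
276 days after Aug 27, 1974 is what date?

May 30, 1975

Adding 276 days from August 27, 1974.
August has 31 days, so 31 − 27 = 4 days remain after August 27, 1974; 276 − 4 = 272 left.
September 1974 has 30 days: 272 − 30 = 242 left.
October 1974 has 31 days: 242 − 31 = 211 left.
November 1974 has 30 days: 211 − 30 = 181 left.
December 1974 has 31 days: 181 − 31 = 150 left.
January 1975 has 31 days: 150 − 31 = 119 left.
February 1975 has 28 days (1975 is not a leap year): 119 − 28 = 91 left.
March 1975 has 31 days: 91 − 31 = 60 left.
April 1975 has 30 days: 60 − 30 = 30 left.
30 days into May 1975 → May 30, 1975.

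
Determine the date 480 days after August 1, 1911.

November 23, 1912

Adding 480 days from August 1, 1911.
August has 31 days, so 31 − 1 = 30 days remain after August 1, 1911; 480 − 30 = 450 left.
September 1911 has 30 days: 450 − 30 = 420 left.
October 1911 has 31 days: 420 − 31 = 389 left.
November 1911 has 30 days: 389 − 30 = 359 left.
December 1911 has 31 days: 359 − 31 = 328 left.
January 1912 has 31 days: 328 − 31 = 297 left.
February 1912 has 29 days (1912 is a leap year): 297 − 29 = 268 left.
March 1912 has 31 days: 268 − 31 = 237 left.
April 1912 has 30 days: 237 − 30 = 207 left.
May 1912 has 31 days: 207 − 31 = 176 left.
June 1912 has 30 days: 176 − 30 = 146 left.
July 1912 has 31 days: 146 − 31 = 115 left.
August 1912 has 31 days: 115 − 31 = 84 left.
September 1912 has 30 days: 84 − 30 = 54 left.
October 1912 has 31 days: 54 − 31 = 23 left.
23 days into November 1912 → November 23, 1912.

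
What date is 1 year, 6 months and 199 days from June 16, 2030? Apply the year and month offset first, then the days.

Counting forward 1 year, 6 months and 199 days from June 16, 2030: first the month/year part, then the days.
+1 year → 2031; month 6 + 6 = 12 → December 2031.
Day 16 is valid in December, giving December 16, 2031.
Now add 199 days from December 16, 2031.
December has 31 days, so 31 − 16 = 15 days remain after December 16, 2031; 199 − 15 = 184 left.
January 2032 has 31 days: 184 − 31 = 153 left.
February 2032 has 29 days (2032 is a leap year): 153 − 29 = 124 left.
March 2032 has 31 days: 124 − 31 = 93 left.
April 2032 has 30 days: 93 − 30 = 63 left.
May 2032 has 31 days: 63 − 31 = 32 left.
June 2032 has 30 days: 32 − 30 = 2 left.
2 days into July 2032 → July 2, 2032.

July 2, 2032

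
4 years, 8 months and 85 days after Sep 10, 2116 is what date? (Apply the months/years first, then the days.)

August 3, 2121

Advancing 4 years, 8 months and 85 days from September 10, 2116: first the month/year part, then the days.
+4 years → 2120; month 9 + 8 = 17, which is month 5 of year 2121 → May 2121.
Day 10 is valid in May, giving May 10, 2121.
Now add 85 days from May 10, 2121.
May has 31 days, so 31 − 10 = 21 days remain after May 10, 2121; 85 − 21 = 64 left.
June 2121 has 30 days: 64 − 30 = 34 left.
July 2121 has 31 days: 34 − 31 = 3 left.
3 days into August 2121 → August 3, 2121.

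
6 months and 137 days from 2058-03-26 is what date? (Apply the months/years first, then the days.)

Counting forward 6 months and 137 days from March 26, 2058: first the month/year part, then the days.
month 3 + 6 = 9 → September 2058.
Day 26 is valid in September, giving September 26, 2058.
Now add 137 days from September 26, 2058.
September has 30 days, so 30 − 26 = 4 days remain after September 26, 2058; 137 − 4 = 133 left.
October 2058 has 31 days: 133 − 31 = 102 left.
November 2058 has 30 days: 102 − 30 = 72 left.
December 2058 has 31 days: 72 − 31 = 41 left.
January 2059 has 31 days: 41 − 31 = 10 left.
10 days into February 2059 → February 10, 2059.

February 10, 2059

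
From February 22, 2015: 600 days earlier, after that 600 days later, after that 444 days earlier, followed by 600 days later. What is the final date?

Counting back 600 days from February 22, 2015:
Going back 22 days from February 22, 2015 reaches the end of the previous month; 600 − 22 = 578 left.
January 2015 has 31 days: 578 − 31 = 547 left.
December 2014 has 31 days: 547 − 31 = 516 left.
November 2014 has 30 days: 516 − 30 = 486 left.
October 2014 has 31 days: 486 − 31 = 455 left.
September 2014 has 30 days: 455 − 30 = 425 left.
August 2014 has 31 days: 425 − 31 = 394 left.
July 2014 has 31 days: 394 − 31 = 363 left.
June 2014 has 30 days: 363 − 30 = 333 left.
May 2014 has 31 days: 333 − 31 = 302 left.
April 2014 has 30 days: 302 − 30 = 272 left.
March 2014 has 31 days: 272 − 31 = 241 left.
February 2014 has 28 days (2014 is not a leap year): 241 − 28 = 213 left.
January 2014 has 31 days: 213 − 31 = 182 left.
December 2013 has 31 days: 182 − 31 = 151 left.
November 2013 has 30 days: 151 − 30 = 121 left.
October 2013 has 31 days: 121 − 31 = 90 left.
September 2013 has 30 days: 90 − 30 = 60 left.
August 2013 has 31 days: 60 − 31 = 29 left.
July 2013 has 31 days; 31 − 29 = 2 → July 2, 2013.
Counting forward 600 days from July 2, 2013:
July has 31 days, so 31 − 2 = 29 days remain after July 2, 2013; 600 − 29 = 571 left.
August 2013 has 31 days: 571 − 31 = 540 left.
September 2013 has 30 days: 540 − 30 = 510 left.
October 2013 has 31 days: 510 − 31 = 479 left.
November 2013 has 30 days: 479 − 30 = 449 left.
December 2013 has 31 days: 449 − 31 = 418 left.
January 2014 has 31 days: 418 − 31 = 387 left.
February 2014 has 28 days (2014 is not a leap year): 387 − 28 = 359 left.
March 2014 has 31 days: 359 − 31 = 328 left.
April 2014 has 30 days: 328 − 30 = 298 left.
May 2014 has 31 days: 298 − 31 = 267 left.
June 2014 has 30 days: 267 − 30 = 237 left.
July 2014 has 31 days: 237 − 31 = 206 left.
August 2014 has 31 days: 206 − 31 = 175 left.
September 2014 has 30 days: 175 − 30 = 145 left.
October 2014 has 31 days: 145 − 31 = 114 left.
November 2014 has 30 days: 114 − 30 = 84 left.
December 2014 has 31 days: 84 − 31 = 53 left.
January 2015 has 31 days: 53 − 31 = 22 left.
22 days into February 2015 → February 22, 2015.
Going back 444 days from February 22, 2015:
Going back 22 days from February 22, 2015 reaches the end of the previous month; 444 − 22 = 422 left.
January 2015 has 31 days: 422 − 31 = 391 left.
December 2014 has 31 days: 391 − 31 = 360 left.
November 2014 has 30 days: 360 − 30 = 330 left.
October 2014 has 31 days: 330 − 31 = 299 left.
September 2014 has 30 days: 299 − 30 = 269 left.
August 2014 has 31 days: 269 − 31 = 238 left.
July 2014 has 31 days: 238 − 31 = 207 left.
June 2014 has 30 days: 207 − 30 = 177 left.
May 2014 has 31 days: 177 − 31 = 146 left.
April 2014 has 30 days: 146 − 30 = 116 left.
March 2014 has 31 days: 116 − 31 = 85 left.
February 2014 has 28 days (2014 is not a leap year): 85 − 28 = 57 left.
January 2014 has 31 days: 57 − 31 = 26 left.
December 2013 has 31 days; 31 − 26 = 5 → December 5, 2013.
Adding 600 days from December 5, 2013:
December has 31 days, so 31 − 5 = 26 days remain after December 5, 2013; 600 − 26 = 574 left.
January 2014 has 31 days: 574 − 31 = 543 left.
February 2014 has 28 days (2014 is not a leap year): 543 − 28 = 515 left.
March 2014 has 31 days: 515 − 31 = 484 left.
April 2014 has 30 days: 484 − 30 = 454 left.
May 2014 has 31 days: 454 − 31 = 423 left.
June 2014 has 30 days: 423 − 30 = 393 left.
July 2014 has 31 days: 393 − 31 = 362 left.
August 2014 has 31 days: 362 − 31 = 331 left.
September 2014 has 30 days: 331 − 30 = 301 left.
October 2014 has 31 days: 301 − 31 = 270 left.
November 2014 has 30 days: 270 − 30 = 240 left.
December 2014 has 31 days: 240 − 31 = 209 left.
January 2015 has 31 days: 209 − 31 = 178 left.
February 2015 has 28 days (2015 is not a leap year): 178 − 28 = 150 left.
March 2015 has 31 days: 150 − 31 = 119 left.
April 2015 has 30 days: 119 − 30 = 89 left.
May 2015 has 31 days: 89 − 31 = 58 left.
June 2015 has 30 days: 58 − 30 = 28 left.
28 days into July 2015 → July 28, 2015.

July 28, 2015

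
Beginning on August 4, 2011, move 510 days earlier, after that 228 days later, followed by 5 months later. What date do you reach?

Going back 510 days from August 4, 2011:
Going back 4 days from August 4, 2011 reaches the end of the previous month; 510 − 4 = 506 left.
July 2011 has 31 days: 506 − 31 = 475 left.
June 2011 has 30 days: 475 − 30 = 445 left.
May 2011 has 31 days: 445 − 31 = 414 left.
April 2011 has 30 days: 414 − 30 = 384 left.
March 2011 has 31 days: 384 − 31 = 353 left.
February 2011 has 28 days (2011 is not a leap year): 353 − 28 = 325 left.
January 2011 has 31 days: 325 − 31 = 294 left.
December 2010 has 31 days: 294 − 31 = 263 left.
November 2010 has 30 days: 263 − 30 = 233 left.
October 2010 has 31 days: 233 − 31 = 202 left.
September 2010 has 30 days: 202 − 30 = 172 left.
August 2010 has 31 days: 172 − 31 = 141 left.
July 2010 has 31 days: 141 − 31 = 110 left.
June 2010 has 30 days: 110 − 30 = 80 left.
May 2010 has 31 days: 80 − 31 = 49 left.
April 2010 has 30 days: 49 − 30 = 19 left.
March 2010 has 31 days; 31 − 19 = 12 → March 12, 2010.
Advancing 228 days from March 12, 2010:
March has 31 days, so 31 − 12 = 19 days remain after March 12, 2010; 228 − 19 = 209 left.
April 2010 has 30 days: 209 − 30 = 179 left.
May 2010 has 31 days: 179 − 31 = 148 left.
June 2010 has 30 days: 148 − 30 = 118 left.
July 2010 has 31 days: 118 − 31 = 87 left.
August 2010 has 31 days: 87 − 31 = 56 left.
September 2010 has 30 days: 56 − 30 = 26 left.
26 days into October 2010 → October 26, 2010.
Counting forward 5 months from October 26, 2010:
month 10 + 5 = 15, which is month 3 of year 2011 → March 2011.
Day 26 is valid in March, giving March 26, 2011.

March 26, 2011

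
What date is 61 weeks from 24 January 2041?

Counting forward 61 weeks = 427 days from January 24, 2041.
January has 31 days, so 31 − 24 = 7 days remain after January 24, 2041; 427 − 7 = 420 left.
February 2041 has 28 days (2041 is not a leap year): 420 − 28 = 392 left.
March 2041 has 31 days: 392 − 31 = 361 left.
April 2041 has 30 days: 361 − 30 = 331 left.
May 2041 has 31 days: 331 − 31 = 300 left.
June 2041 has 30 days: 300 − 30 = 270 left.
July 2041 has 31 days: 270 − 31 = 239 left.
August 2041 has 31 days: 239 − 31 = 208 left.
September 2041 has 30 days: 208 − 30 = 178 left.
October 2041 has 31 days: 178 − 31 = 147 left.
November 2041 has 30 days: 147 − 30 = 117 left.
December 2041 has 31 days: 117 − 31 = 86 left.
January 2042 has 31 days: 86 − 31 = 55 left.
February 2042 has 28 days (2042 is not a leap year): 55 − 28 = 27 left.
27 days into March 2042 → March 27, 2042.

March 27, 2042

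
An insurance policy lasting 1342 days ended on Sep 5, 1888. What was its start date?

Counting back 1342 days from September 5, 1888.
Going back 5 days from September 5, 1888 reaches the end of the previous month; 1342 − 5 = 1337 left.
August 1888 has 31 days: 1337 − 31 = 1306 left.
July 1888 has 31 days: 1306 − 31 = 1275 left.
June 1888 has 30 days: 1275 − 30 = 1245 left.
May 1888 has 31 days: 1245 − 31 = 1214 left.
April 1888 has 30 days: 1214 − 30 = 1184 left.
March 1888 has 31 days: 1184 − 31 = 1153 left.
February 1888 has 29 days (1888 is a leap year): 1153 − 29 = 1124 left.
January 1888 has 31 days: 1124 − 31 = 1093 left.
December 1887 has 31 days: 1093 − 31 = 1062 left.
November 1887 has 30 days: 1062 − 30 = 1032 left.
October 1887 has 31 days: 1032 − 31 = 1001 left.
September 1887 has 30 days: 1001 − 30 = 971 left.
August 1887 has 31 days: 971 − 31 = 940 left.
July 1887 has 31 days: 940 − 31 = 909 left.
June 1887 has 30 days: 909 − 30 = 879 left.
May 1887 has 31 days: 879 − 31 = 848 left.
April 1887 has 30 days: 848 − 30 = 818 left.
March 1887 has 31 days: 818 − 31 = 787 left.
February 1887 has 28 days (1887 is not a leap year): 787 − 28 = 759 left.
January 1887 has 31 days: 759 − 31 = 728 left.
December 1886 has 31 days: 728 − 31 = 697 left.
November 1886 has 30 days: 697 − 30 = 667 left.
October 1886 has 31 days: 667 − 31 = 636 left.
September 1886 has 30 days: 636 − 30 = 606 left.
August 1886 has 31 days: 606 − 31 = 575 left.
July 1886 has 31 days: 575 − 31 = 544 left.
June 1886 has 30 days: 544 − 30 = 514 left.
May 1886 has 31 days: 514 − 31 = 483 left.
April 1886 has 30 days: 483 − 30 = 453 left.
March 1886 has 31 days: 453 − 31 = 422 left.
February 1886 has 28 days (1886 is not a leap year): 422 − 28 = 394 left.
January 1886 has 31 days: 394 − 31 = 363 left.
December 1885 has 31 days: 363 − 31 = 332 left.
November 1885 has 30 days: 332 − 30 = 302 left.
October 1885 has 31 days: 302 − 31 = 271 left.
September 1885 has 30 days: 271 − 30 = 241 left.
August 1885 has 31 days: 241 − 31 = 210 left.
July 1885 has 31 days: 210 − 31 = 179 left.
June 1885 has 30 days: 179 − 30 = 149 left.
May 1885 has 31 days: 149 − 31 = 118 left.
April 1885 has 30 days: 118 − 30 = 88 left.
March 1885 has 31 days: 88 − 31 = 57 left.
February 1885 has 28 days (1885 is not a leap year): 57 − 28 = 29 left.
January 1885 has 31 days; 31 − 29 = 2 → January 2, 1885.

January 2, 1885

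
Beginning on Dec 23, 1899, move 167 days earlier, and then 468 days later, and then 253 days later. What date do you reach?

Counting back 167 days from December 23, 1899:
Going back 23 days from December 23, 1899 reaches the end of the previous month; 167 − 23 = 144 left.
November 1899 has 30 days: 144 − 30 = 114 left.
October 1899 has 31 days: 114 − 31 = 83 left.
September 1899 has 30 days: 83 − 30 = 53 left.
August 1899 has 31 days: 53 − 31 = 22 left.
July 1899 has 31 days; 31 − 22 = 9 → July 9, 1899.
Advancing 468 days from July 9, 1899:
July has 31 days, so 31 − 9 = 22 days remain after July 9, 1899; 468 − 22 = 446 left.
August 1899 has 31 days: 446 − 31 = 415 left.
September 1899 has 30 days: 415 − 30 = 385 left.
October 1899 has 31 days: 385 − 31 = 354 left.
November 1899 has 30 days: 354 − 30 = 324 left.
December 1899 has 31 days: 324 − 31 = 293 left.
January 1900 has 31 days: 293 − 31 = 262 left.
February 1900 has 28 days (1900 is not a leap year (divisible by 100 but not 400)): 262 − 28 = 234 left.
March 1900 has 31 days: 234 − 31 = 203 left.
April 1900 has 30 days: 203 − 30 = 173 left.
May 1900 has 31 days: 173 − 31 = 142 left.
June 1900 has 30 days: 142 − 30 = 112 left.
July 1900 has 31 days: 112 − 31 = 81 left.
August 1900 has 31 days: 81 − 31 = 50 left.
September 1900 has 30 days: 50 − 30 = 20 left.
20 days into October 1900 → October 20, 1900.
Advancing 253 days from October 20, 1900:
October has 31 days, so 31 − 20 = 11 days remain after October 20, 1900; 253 − 11 = 242 left.
November 1900 has 30 days: 242 − 30 = 212 left.
December 1900 has 31 days: 212 − 31 = 181 left.
January 1901 has 31 days: 181 − 31 = 150 left.
February 1901 has 28 days (1901 is not a leap year): 150 − 28 = 122 left.
March 1901 has 31 days: 122 − 31 = 91 left.
April 1901 has 30 days: 91 − 30 = 61 left.
May 1901 has 31 days: 61 − 31 = 30 left.
30 days into June 1901 → June 30, 1901.

June 30, 1901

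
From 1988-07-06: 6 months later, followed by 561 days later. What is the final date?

Adding 6 months from July 6, 1988:
month 7 + 6 = 13, which is month 1 of year 1989 → January 1989.
Day 6 is valid in January, giving January 6, 1989.
Counting forward 561 days from January 6, 1989:
January has 31 days, so 31 − 6 = 25 days remain after January 6, 1989; 561 − 25 = 536 left.
February 1989 has 28 days (1989 is not a leap year): 536 − 28 = 508 left.
March 1989 has 31 days: 508 − 31 = 477 left.
April 1989 has 30 days: 477 − 30 = 447 left.
May 1989 has 31 days: 447 − 31 = 416 left.
June 1989 has 30 days: 416 − 30 = 386 left.
July 1989 has 31 days: 386 − 31 = 355 left.
August 1989 has 31 days: 355 − 31 = 324 left.
September 1989 has 30 days: 324 − 30 = 294 left.
October 1989 has 31 days: 294 − 31 = 263 left.
November 1989 has 30 days: 263 − 30 = 233 left.
December 1989 has 31 days: 233 − 31 = 202 left.
January 1990 has 31 days: 202 − 31 = 171 left.
February 1990 has 28 days (1990 is not a leap year): 171 − 28 = 143 left.
March 1990 has 31 days: 143 − 31 = 112 left.
April 1990 has 30 days: 112 − 30 = 82 left.
May 1990 has 31 days: 82 − 31 = 51 left.
June 1990 has 30 days: 51 − 30 = 21 left.
21 days into July 1990 → July 21, 1990.

July 21, 1990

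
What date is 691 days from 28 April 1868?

March 20, 1870

Counting forward 691 days from April 28, 1868.
April has 30 days, so 30 − 28 = 2 days remain after April 28, 1868; 691 − 2 = 689 left.
May 1868 has 31 days: 689 − 31 = 658 left.
June 1868 has 30 days: 658 − 30 = 628 left.
July 1868 has 31 days: 628 − 31 = 597 left.
August 1868 has 31 days: 597 − 31 = 566 left.
September 1868 has 30 days: 566 − 30 = 536 left.
October 1868 has 31 days: 536 − 31 = 505 left.
November 1868 has 30 days: 505 − 30 = 475 left.
December 1868 has 31 days: 475 − 31 = 444 left.
January 1869 has 31 days: 444 − 31 = 413 left.
February 1869 has 28 days (1869 is not a leap year): 413 − 28 = 385 left.
March 1869 has 31 days: 385 − 31 = 354 left.
April 1869 has 30 days: 354 − 30 = 324 left.
May 1869 has 31 days: 324 − 31 = 293 left.
June 1869 has 30 days: 293 − 30 = 263 left.
July 1869 has 31 days: 263 − 31 = 232 left.
August 1869 has 31 days: 232 − 31 = 201 left.
September 1869 has 30 days: 201 − 30 = 171 left.
October 1869 has 31 days: 171 − 31 = 140 left.
November 1869 has 30 days: 140 − 30 = 110 left.
December 1869 has 31 days: 110 − 31 = 79 left.
January 1870 has 31 days: 79 − 31 = 48 left.
February 1870 has 28 days (1870 is not a leap year): 48 − 28 = 20 left.
20 days into March 1870 → March 20, 1870.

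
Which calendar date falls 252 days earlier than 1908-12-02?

March 25, 1908

Going back 252 days from December 2, 1908.
Going back 2 days from December 2, 1908 reaches the end of the previous month; 252 − 2 = 250 left.
November 1908 has 30 days: 250 − 30 = 220 left.
October 1908 has 31 days: 220 − 31 = 189 left.
September 1908 has 30 days: 189 − 30 = 159 left.
August 1908 has 31 days: 159 − 31 = 128 left.
July 1908 has 31 days: 128 − 31 = 97 left.
June 1908 has 30 days: 97 − 30 = 67 left.
May 1908 has 31 days: 67 − 31 = 36 left.
April 1908 has 30 days: 36 − 30 = 6 left.
March 1908 has 31 days; 31 − 6 = 25 → March 25, 1908.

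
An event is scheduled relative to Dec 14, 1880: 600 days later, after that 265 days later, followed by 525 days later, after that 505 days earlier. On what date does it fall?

May 18, 1883

Adding 600 days from December 14, 1880:
December has 31 days, so 31 − 14 = 17 days remain after December 14, 1880; 600 − 17 = 583 left.
January 1881 has 31 days: 583 − 31 = 552 left.
February 1881 has 28 days (1881 is not a leap year): 552 − 28 = 524 left.
March 1881 has 31 days: 524 − 31 = 493 left.
April 1881 has 30 days: 493 − 30 = 463 left.
May 1881 has 31 days: 463 − 31 = 432 left.
June 1881 has 30 days: 432 − 30 = 402 left.
July 1881 has 31 days: 402 − 31 = 371 left.
August 1881 has 31 days: 371 − 31 = 340 left.
September 1881 has 30 days: 340 − 30 = 310 left.
October 1881 has 31 days: 310 − 31 = 279 left.
November 1881 has 30 days: 279 − 30 = 249 left.
December 1881 has 31 days: 249 − 31 = 218 left.
January 1882 has 31 days: 218 − 31 = 187 left.
February 1882 has 28 days (1882 is not a leap year): 187 − 28 = 159 left.
March 1882 has 31 days: 159 − 31 = 128 left.
April 1882 has 30 days: 128 − 30 = 98 left.
May 1882 has 31 days: 98 − 31 = 67 left.
June 1882 has 30 days: 67 − 30 = 37 left.
July 1882 has 31 days: 37 − 31 = 6 left.
6 days into August 1882 → August 6, 1882.
Counting forward 265 days from August 6, 1882:
August has 31 days, so 31 − 6 = 25 days remain after August 6, 1882; 265 − 25 = 240 left.
September 1882 has 30 days: 240 − 30 = 210 left.
October 1882 has 31 days: 210 − 31 = 179 left.
November 1882 has 30 days: 179 − 30 = 149 left.
December 1882 has 31 days: 149 − 31 = 118 left.
January 1883 has 31 days: 118 − 31 = 87 left.
February 1883 has 28 days (1883 is not a leap year): 87 − 28 = 59 left.
March 1883 has 31 days: 59 − 31 = 28 left.
28 days into April 1883 → April 28, 1883.
Advancing 525 days from April 28, 1883:
April has 30 days, so 30 − 28 = 2 days remain after April 28, 1883; 525 − 2 = 523 left.
May 1883 has 31 days: 523 − 31 = 492 left.
June 1883 has 30 days: 492 − 30 = 462 left.
July 1883 has 31 days: 462 − 31 = 431 left.
August 1883 has 31 days: 431 − 31 = 400 left.
September 1883 has 30 days: 400 − 30 = 370 left.
October 1883 has 31 days: 370 − 31 = 339 left.
November 1883 has 30 days: 339 − 30 = 309 left.
December 1883 has 31 days: 309 − 31 = 278 left.
January 1884 has 31 days: 278 − 31 = 247 left.
February 1884 has 29 days (1884 is a leap year): 247 − 29 = 218 left.
March 1884 has 31 days: 218 − 31 = 187 left.
April 1884 has 30 days: 187 − 30 = 157 left.
May 1884 has 31 days: 157 − 31 = 126 left.
June 1884 has 30 days: 126 − 30 = 96 left.
July 1884 has 31 days: 96 − 31 = 65 left.
August 1884 has 31 days: 65 − 31 = 34 left.
September 1884 has 30 days: 34 − 30 = 4 left.
4 days into October 1884 → October 4, 1884.
Going back 505 days from October 4, 1884:
Going back 4 days from October 4, 1884 reaches the end of the previous month; 505 − 4 = 501 left.
September 1884 has 30 days: 501 − 30 = 471 left.
August 1884 has 31 days: 471 − 31 = 440 left.
July 1884 has 31 days: 440 − 31 = 409 left.
June 1884 has 30 days: 409 − 30 = 379 left.
May 1884 has 31 days: 379 − 31 = 348 left.
April 1884 has 30 days: 348 − 30 = 318 left.
March 1884 has 31 days: 318 − 31 = 287 left.
February 1884 has 29 days (1884 is a leap year): 287 − 29 = 258 left.
January 1884 has 31 days: 258 − 31 = 227 left.
December 1883 has 31 days: 227 − 31 = 196 left.
November 1883 has 30 days: 196 − 30 = 166 left.
October 1883 has 31 days: 166 − 31 = 135 left.
September 1883 has 30 days: 135 − 30 = 105 left.
August 1883 has 31 days: 105 − 31 = 74 left.
July 1883 has 31 days: 74 − 31 = 43 left.
June 1883 has 30 days: 43 − 30 = 13 left.
May 1883 has 31 days; 31 − 13 = 18 → May 18, 1883.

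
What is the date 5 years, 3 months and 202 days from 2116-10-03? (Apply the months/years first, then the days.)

July 24, 2122

Counting forward 5 years, 3 months and 202 days from October 3, 2116: first the month/year part, then the days.
+5 years → 2121; month 10 + 3 = 13, which is month 1 of year 2122 → January 2122.
Day 3 is valid in January, giving January 3, 2122.
Now add 202 days from January 3, 2122.
January has 31 days, so 31 − 3 = 28 days remain after January 3, 2122; 202 − 28 = 174 left.
February 2122 has 28 days (2122 is not a leap year): 174 − 28 = 146 left.
March 2122 has 31 days: 146 − 31 = 115 left.
April 2122 has 30 days: 115 − 30 = 85 left.
May 2122 has 31 days: 85 − 31 = 54 left.
June 2122 has 30 days: 54 − 30 = 24 left.
24 days into July 2122 → July 24, 2122.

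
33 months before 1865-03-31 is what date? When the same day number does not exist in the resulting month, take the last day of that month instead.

Counting back 33 months from March 31, 1865.
month 3 − 33 = -30, which is month 6 of year 1862 → June 1862.
June 1862 has only 30 days and the start was day 31, so the date clamps to June 30, 1862.

June 30, 1862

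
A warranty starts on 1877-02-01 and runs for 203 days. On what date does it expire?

August 23, 1877

Adding 203 days from February 1, 1877.
February has 28 days, so 28 − 1 = 27 days remain after February 1, 1877; 203 − 27 = 176 left.
March 1877 has 31 days: 176 − 31 = 145 left.
April 1877 has 30 days: 145 − 30 = 115 left.
May 1877 has 31 days: 115 − 31 = 84 left.
June 1877 has 30 days: 84 − 30 = 54 left.
July 1877 has 31 days: 54 − 31 = 23 left.
23 days into August 1877 → August 23, 1877.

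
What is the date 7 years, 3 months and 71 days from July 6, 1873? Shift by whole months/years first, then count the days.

Counting forward 7 years, 3 months and 71 days from July 6, 1873: first the month/year part, then the days.
+7 years → 1880; month 7 + 3 = 10 → October 1880.
Day 6 is valid in October, giving October 6, 1880.
Now add 71 days from October 6, 1880.
October has 31 days, so 31 − 6 = 25 days remain after October 6, 1880; 71 − 25 = 46 left.
November 1880 has 30 days: 46 − 30 = 16 left.
16 days into December 1880 → December 16, 1880.

December 16, 1880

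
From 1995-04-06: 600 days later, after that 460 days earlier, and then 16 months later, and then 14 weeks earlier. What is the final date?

September 17, 1996

Adding 600 days from April 6, 1995:
April has 30 days, so 30 − 6 = 24 days remain after April 6, 1995; 600 − 24 = 576 left.
May 1995 has 31 days: 576 − 31 = 545 left.
June 1995 has 30 days: 545 − 30 = 515 left.
July 1995 has 31 days: 515 − 31 = 484 left.
August 1995 has 31 days: 484 − 31 = 453 left.
September 1995 has 30 days: 453 − 30 = 423 left.
October 1995 has 31 days: 423 − 31 = 392 left.
November 1995 has 30 days: 392 − 30 = 362 left.
December 1995 has 31 days: 362 − 31 = 331 left.
January 1996 has 31 days: 331 − 31 = 300 left.
February 1996 has 29 days (1996 is a leap year): 300 − 29 = 271 left.
March 1996 has 31 days: 271 − 31 = 240 left.
April 1996 has 30 days: 240 − 30 = 210 left.
May 1996 has 31 days: 210 − 31 = 179 left.
June 1996 has 30 days: 179 − 30 = 149 left.
July 1996 has 31 days: 149 − 31 = 118 left.
August 1996 has 31 days: 118 − 31 = 87 left.
September 1996 has 30 days: 87 − 30 = 57 left.
October 1996 has 31 days: 57 − 31 = 26 left.
26 days into November 1996 → November 26, 1996.
Going back 460 days from November 26, 1996:
Going back 26 days from November 26, 1996 reaches the end of the previous month; 460 − 26 = 434 left.
October 1996 has 31 days: 434 − 31 = 403 left.
September 1996 has 30 days: 403 − 30 = 373 left.
August 1996 has 31 days: 373 − 31 = 342 left.
July 1996 has 31 days: 342 − 31 = 311 left.
June 1996 has 30 days: 311 − 30 = 281 left.
May 1996 has 31 days: 281 − 31 = 250 left.
April 1996 has 30 days: 250 − 30 = 220 left.
March 1996 has 31 days: 220 − 31 = 189 left.
February 1996 has 29 days (1996 is a leap year): 189 − 29 = 160 left.
January 1996 has 31 days: 160 − 31 = 129 left.
December 1995 has 31 days: 129 − 31 = 98 left.
November 1995 has 30 days: 98 − 30 = 68 left.
October 1995 has 31 days: 68 − 31 = 37 left.
September 1995 has 30 days: 37 − 30 = 7 left.
August 1995 has 31 days; 31 − 7 = 24 → August 24, 1995.
Advancing 16 months from August 24, 1995:
month 8 + 16 = 24, which is month 12 of year 1996 → December 1996.
Day 24 is valid in December, giving December 24, 1996.
Counting back 14 weeks (= 98 days) from December 24, 1996:
Going back 24 days from December 24, 1996 reaches the end of the previous month; 98 − 24 = 74 left.
November 1996 has 30 days: 74 − 30 = 44 left.
October 1996 has 31 days: 44 − 31 = 13 left.
September 1996 has 30 days; 30 − 13 = 17 → September 17, 1996.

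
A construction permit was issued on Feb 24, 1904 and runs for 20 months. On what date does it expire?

October 24, 1905

Counting forward 20 months from February 24, 1904.
month 2 + 20 = 22, which is month 10 of year 1905 → October 1905.
Day 24 is valid in October, giving October 24, 1905.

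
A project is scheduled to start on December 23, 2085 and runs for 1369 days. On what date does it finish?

Counting forward 1369 days from December 23, 2085.
December has 31 days, so 31 − 23 = 8 days remain after December 23, 2085; 1369 − 8 = 1361 left.
January 2086 has 31 days: 1361 − 31 = 1330 left.
February 2086 has 28 days (2086 is not a leap year): 1330 − 28 = 1302 left.
March 2086 has 31 days: 1302 − 31 = 1271 left.
April 2086 has 30 days: 1271 − 30 = 1241 left.
May 2086 has 31 days: 1241 − 31 = 1210 left.
June 2086 has 30 days: 1210 − 30 = 1180 left.
July 2086 has 31 days: 1180 − 31 = 1149 left.
August 2086 has 31 days: 1149 − 31 = 1118 left.
September 2086 has 30 days: 1118 − 30 = 1088 left.
October 2086 has 31 days: 1088 − 31 = 1057 left.
November 2086 has 30 days: 1057 − 30 = 1027 left.
December 2086 has 31 days: 1027 − 31 = 996 left.
January 2087 has 31 days: 996 − 31 = 965 left.
February 2087 has 28 days (2087 is not a leap year): 965 − 28 = 937 left.
March 2087 has 31 days: 937 − 31 = 906 left.
April 2087 has 30 days: 906 − 30 = 876 left.
May 2087 has 31 days: 876 − 31 = 845 left.
June 2087 has 30 days: 845 − 30 = 815 left.
July 2087 has 31 days: 815 − 31 = 784 left.
August 2087 has 31 days: 784 − 31 = 753 left.
September 2087 has 30 days: 753 − 30 = 723 left.
October 2087 has 31 days: 723 − 31 = 692 left.
November 2087 has 30 days: 692 − 30 = 662 left.
December 2087 has 31 days: 662 − 31 = 631 left.
January 2088 has 31 days: 631 − 31 = 600 left.
February 2088 has 29 days (2088 is a leap year): 600 − 29 = 571 left.
March 2088 has 31 days: 571 − 31 = 540 left.
April 2088 has 30 days: 540 − 30 = 510 left.
May 2088 has 31 days: 510 − 31 = 479 left.
June 2088 has 30 days: 479 − 30 = 449 left.
July 2088 has 31 days: 449 − 31 = 418 left.
August 2088 has 31 days: 418 − 31 = 387 left.
September 2088 has 30 days: 387 − 30 = 357 left.
October 2088 has 31 days: 357 − 31 = 326 left.
November 2088 has 30 days: 326 − 30 = 296 left.
December 2088 has 31 days: 296 − 31 = 265 left.
January 2089 has 31 days: 265 − 31 = 234 left.
February 2089 has 28 days (2089 is not a leap year): 234 − 28 = 206 left.
March 2089 has 31 days: 206 − 31 = 175 left.
April 2089 has 30 days: 175 − 30 = 145 left.
May 2089 has 31 days: 145 − 31 = 114 left.
June 2089 has 30 days: 114 − 30 = 84 left.
July 2089 has 31 days: 84 − 31 = 53 left.
August 2089 has 31 days: 53 − 31 = 22 left.
22 days into September 2089 → September 22, 2089.

September 22, 2089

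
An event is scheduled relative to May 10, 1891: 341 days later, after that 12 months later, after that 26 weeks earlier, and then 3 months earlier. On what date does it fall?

July 15, 1892

Adding 341 days from May 10, 1891:
May has 31 days, so 31 − 10 = 21 days remain after May 10, 1891; 341 − 21 = 320 left.
June 1891 has 30 days: 320 − 30 = 290 left.
July 1891 has 31 days: 290 − 31 = 259 left.
August 1891 has 31 days: 259 − 31 = 228 left.
September 1891 has 30 days: 228 − 30 = 198 left.
October 1891 has 31 days: 198 − 31 = 167 left.
November 1891 has 30 days: 167 − 30 = 137 left.
December 1891 has 31 days: 137 − 31 = 106 left.
January 1892 has 31 days: 106 − 31 = 75 left.
February 1892 has 29 days (1892 is a leap year): 75 − 29 = 46 left.
March 1892 has 31 days: 46 − 31 = 15 left.
15 days into April 1892 → April 15, 1892.
Counting forward 12 months from April 15, 1892:
month 4 + 12 = 16, which is month 4 of year 1893 → April 1893.
Day 15 is valid in April, giving April 15, 1893.
Subtracting 26 weeks (= 182 days) from April 15, 1893:
Going back 15 days from April 15, 1893 reaches the end of the previous month; 182 − 15 = 167 left.
March 1893 has 31 days: 167 − 31 = 136 left.
February 1893 has 28 days (1893 is not a leap year): 136 − 28 = 108 left.
January 1893 has 31 days: 108 − 31 = 77 left.
December 1892 has 31 days: 77 − 31 = 46 left.
November 1892 has 30 days: 46 − 30 = 16 left.
October 1892 has 31 days; 31 − 16 = 15 → October 15, 1892.
Counting back 3 months from October 15, 1892:
month 10 − 3 = 7 → July 1892.
Day 15 is valid in July, giving July 15, 1892.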